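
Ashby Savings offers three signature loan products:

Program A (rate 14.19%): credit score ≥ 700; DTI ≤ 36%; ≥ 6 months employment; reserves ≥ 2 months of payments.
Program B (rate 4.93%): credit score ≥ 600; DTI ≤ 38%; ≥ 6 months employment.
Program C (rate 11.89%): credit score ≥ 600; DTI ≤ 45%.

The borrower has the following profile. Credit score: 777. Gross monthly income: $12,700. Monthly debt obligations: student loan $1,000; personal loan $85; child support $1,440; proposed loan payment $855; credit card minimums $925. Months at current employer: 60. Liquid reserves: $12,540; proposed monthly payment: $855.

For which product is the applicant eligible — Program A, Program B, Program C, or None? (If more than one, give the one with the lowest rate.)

Total debts = (1,000 + 85 + 1,440 + 855 + 925) = 4,305; DTI = 4,305/12,700 = 33.9%.
Reserves = 12,540/855 = 14.7 months.
Program A: score 777 ≥ 700; DTI 33.9% ≤ 36%; employment 60 ≥ 6 mo; reserves 14.7 ≥ 2 mo → qualifies.
Program B: score 777 ≥ 600; DTI 33.9% ≤ 38%; employment 60 ≥ 6 mo → qualifies.
Program C: score 777 ≥ 600; DTI 33.9% ≤ 45% → qualifies.
Qualifying: Program A, Program B, Program C. Lowest rate is 4.93% → Program B.

Program B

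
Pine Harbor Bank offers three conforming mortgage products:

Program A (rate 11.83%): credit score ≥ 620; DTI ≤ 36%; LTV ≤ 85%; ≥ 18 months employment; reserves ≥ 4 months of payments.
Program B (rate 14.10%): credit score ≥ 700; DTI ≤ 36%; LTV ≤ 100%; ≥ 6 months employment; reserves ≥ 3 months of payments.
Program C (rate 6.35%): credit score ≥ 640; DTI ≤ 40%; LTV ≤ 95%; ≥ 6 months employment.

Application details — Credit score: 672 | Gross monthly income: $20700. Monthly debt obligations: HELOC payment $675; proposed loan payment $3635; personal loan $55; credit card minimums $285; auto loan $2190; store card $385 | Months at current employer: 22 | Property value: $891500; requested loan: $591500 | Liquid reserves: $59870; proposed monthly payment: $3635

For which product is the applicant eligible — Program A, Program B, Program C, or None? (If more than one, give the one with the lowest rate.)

Total debts = (675 + 3,635 + 55 + 285 + 2,190 + 385) = 7,225; DTI = 7,225/20,700 = 34.9%.
LTV = 591,500/891,500 = 66.3%.
Reserves = 59,870/3,635 = 16.5 months.
Program A: score 672 ≥ 620; DTI 34.9% ≤ 36%; LTV 66.3% ≤ 85%; employment 22 ≥ 18 mo; reserves 16.5 ≥ 4 mo → qualifies.
Program B: score 672 < 700; DTI 34.9% ≤ 36%; LTV 66.3% ≤ 100%; employment 22 ≥ 6 mo; reserves 16.5 ≥ 3 mo → does not qualify.
Program C: score 672 ≥ 640; DTI 34.9% ≤ 40%; LTV 66.3% ≤ 95%; employment 22 ≥ 6 mo → qualifies.
Qualifying: Program A, Program C. Lowest rate is 6.35% → Program C.

Program C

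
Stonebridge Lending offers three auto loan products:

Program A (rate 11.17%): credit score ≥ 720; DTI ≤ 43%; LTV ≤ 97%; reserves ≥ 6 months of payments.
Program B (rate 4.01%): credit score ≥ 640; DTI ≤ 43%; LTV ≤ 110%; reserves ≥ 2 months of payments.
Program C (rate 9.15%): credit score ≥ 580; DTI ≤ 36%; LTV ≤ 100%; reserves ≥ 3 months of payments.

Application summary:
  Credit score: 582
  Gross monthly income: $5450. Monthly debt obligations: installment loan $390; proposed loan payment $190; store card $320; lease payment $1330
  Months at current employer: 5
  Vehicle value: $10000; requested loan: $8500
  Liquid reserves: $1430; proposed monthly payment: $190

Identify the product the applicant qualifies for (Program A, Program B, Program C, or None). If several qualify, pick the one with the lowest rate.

Total debts = (390 + 190 + 320 + 1,330) = 2,230; DTI = 2,230/5,450 = 40.9%.
LTV = 8,500/10,000 = 85%.
Reserves = 1,430/190 = 7.5 months.
Program A: score 582 < 720; DTI 40.9% ≤ 43%; LTV 85% ≤ 97%; reserves 7.5 ≥ 6 mo → does not qualify.
Program B: score 582 < 640; DTI 40.9% ≤ 43%; LTV 85% ≤ 110%; reserves 7.5 ≥ 2 mo → does not qualify.
Program C: score 582 ≥ 580; DTI 40.9% > 36%; LTV 85% ≤ 100%; reserves 7.5 ≥ 3 mo → does not qualify.

None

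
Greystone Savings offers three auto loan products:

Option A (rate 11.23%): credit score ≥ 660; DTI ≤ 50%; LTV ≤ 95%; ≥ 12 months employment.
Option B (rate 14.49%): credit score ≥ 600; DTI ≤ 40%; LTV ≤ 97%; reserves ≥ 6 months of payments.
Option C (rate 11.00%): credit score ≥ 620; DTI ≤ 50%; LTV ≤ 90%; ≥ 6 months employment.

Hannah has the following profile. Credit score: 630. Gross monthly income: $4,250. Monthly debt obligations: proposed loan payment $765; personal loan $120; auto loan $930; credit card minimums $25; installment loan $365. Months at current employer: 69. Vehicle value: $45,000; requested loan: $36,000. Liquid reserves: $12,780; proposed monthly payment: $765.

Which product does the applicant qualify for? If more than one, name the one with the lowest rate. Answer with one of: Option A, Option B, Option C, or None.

None

Total debts = (765 + 120 + 930 + 25 + 365) = 2,205; DTI = 2,205/4,250 = 51.9%.
LTV = 36,000/45,000 = 80%.
Reserves = 12,780/765 = 16.7 months.
Option A: score 630 < 660; DTI 51.9% > 50%; LTV 80% ≤ 95%; employment 69 ≥ 12 mo → does not qualify.
Option B: score 630 ≥ 600; DTI 51.9% > 40%; LTV 80% ≤ 97%; reserves 16.7 ≥ 6 mo → does not qualify.
Option C: score 630 ≥ 620; DTI 51.9% > 50%; LTV 80% ≤ 90%; employment 69 ≥ 6 mo → does not qualify.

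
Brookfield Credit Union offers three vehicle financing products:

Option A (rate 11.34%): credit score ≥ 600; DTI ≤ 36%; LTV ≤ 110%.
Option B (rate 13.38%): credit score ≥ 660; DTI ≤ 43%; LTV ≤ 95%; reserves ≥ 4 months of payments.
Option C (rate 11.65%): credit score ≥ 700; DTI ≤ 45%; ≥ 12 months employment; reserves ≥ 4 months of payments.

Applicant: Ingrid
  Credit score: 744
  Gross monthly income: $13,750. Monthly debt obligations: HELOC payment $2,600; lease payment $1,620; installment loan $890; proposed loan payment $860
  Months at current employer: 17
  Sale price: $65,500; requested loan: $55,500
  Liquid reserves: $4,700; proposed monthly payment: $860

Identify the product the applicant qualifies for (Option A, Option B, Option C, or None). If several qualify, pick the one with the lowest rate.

Option C

Total debts = (2,600 + 1,620 + 890 + 860) = 5,970; DTI = 5,970/13,750 = 43.4%.
LTV = 55,500/65,500 = 84.7%.
Reserves = 4,700/860 = 5.5 months.
Option A: score 744 ≥ 600; DTI 43.4% > 36%; LTV 84.7% ≤ 110% → does not qualify.
Option B: score 744 ≥ 660; DTI 43.4% > 43%; LTV 84.7% ≤ 95%; reserves 5.5 ≥ 4 mo → does not qualify.
Option C: score 744 ≥ 700; DTI 43.4% ≤ 45%; employment 17 ≥ 12 mo; reserves 5.5 ≥ 4 mo → qualifies.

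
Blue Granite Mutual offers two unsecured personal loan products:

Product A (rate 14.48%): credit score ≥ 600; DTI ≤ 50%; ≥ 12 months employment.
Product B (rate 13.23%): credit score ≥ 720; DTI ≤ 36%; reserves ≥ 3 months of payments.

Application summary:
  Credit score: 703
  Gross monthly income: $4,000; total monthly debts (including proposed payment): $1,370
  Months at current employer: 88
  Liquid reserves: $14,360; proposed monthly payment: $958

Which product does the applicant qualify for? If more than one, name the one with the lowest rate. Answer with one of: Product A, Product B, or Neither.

Product A

DTI = 1,370/4,000 = 34.2%.
Reserves = 14,360/958 = 15.0 months.
Product A: score 703 ≥ 600; DTI 34.2% ≤ 50%; employment 88 ≥ 12 mo → qualifies.
Product B: score 703 < 720; DTI 34.2% ≤ 36%; reserves 15.0 ≥ 3 mo → does not qualify.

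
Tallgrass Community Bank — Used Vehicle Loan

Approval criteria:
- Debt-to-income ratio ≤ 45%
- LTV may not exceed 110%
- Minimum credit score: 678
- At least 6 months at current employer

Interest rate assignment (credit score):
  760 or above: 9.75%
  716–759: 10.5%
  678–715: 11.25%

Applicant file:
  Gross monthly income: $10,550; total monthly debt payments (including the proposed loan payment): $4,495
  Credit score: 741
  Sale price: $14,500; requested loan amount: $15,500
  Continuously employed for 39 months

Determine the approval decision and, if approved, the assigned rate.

Credit score 741 ≥ 678 (meets minimum)
Employment 39 ≥ 6 months
DTI: 4,495 ÷ 10,550 = 42.6%, within the 45% cap
LTV = 15,500/14,500 = 106.9% ≤ 110%
All requirements met. Score 741 falls in the 716–759 tier → 10.5%.

Approved at 10.5%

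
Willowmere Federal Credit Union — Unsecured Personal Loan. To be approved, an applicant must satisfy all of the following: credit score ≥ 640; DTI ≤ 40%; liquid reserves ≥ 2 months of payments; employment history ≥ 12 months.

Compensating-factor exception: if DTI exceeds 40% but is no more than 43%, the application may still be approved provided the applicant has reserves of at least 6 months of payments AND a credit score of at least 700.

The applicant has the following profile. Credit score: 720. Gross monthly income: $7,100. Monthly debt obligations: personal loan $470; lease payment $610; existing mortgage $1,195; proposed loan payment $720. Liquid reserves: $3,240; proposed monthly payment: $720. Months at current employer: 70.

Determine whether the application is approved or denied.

Denied

Credit score 720 ≥ 640 (meets base)
Total debts = (470 + 610 + 1,195 + 720) = 2,995. DTI: 2,995 ÷ 7,100 = 42.2%, over the 40% base limit.
Reserves: 3,240 ÷ 720 = 4.5 months (meets 2-month minimum)
Employment 70 ≥ 12 months
42.2% falls in the override range (40%–43%), so the compensating-factor test applies.
Reserves 4.5 < 6 months; credit score 720 ≥ 700.
Override conditions not both satisfied; exception does not apply.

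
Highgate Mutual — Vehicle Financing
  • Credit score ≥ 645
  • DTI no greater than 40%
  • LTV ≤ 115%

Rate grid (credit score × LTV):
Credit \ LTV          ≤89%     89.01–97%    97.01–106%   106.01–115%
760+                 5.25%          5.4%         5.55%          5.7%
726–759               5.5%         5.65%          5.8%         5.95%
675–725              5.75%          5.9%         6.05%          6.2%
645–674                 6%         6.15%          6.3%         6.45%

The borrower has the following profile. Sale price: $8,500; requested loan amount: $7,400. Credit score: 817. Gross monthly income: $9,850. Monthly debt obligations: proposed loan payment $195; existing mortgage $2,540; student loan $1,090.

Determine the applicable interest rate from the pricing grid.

Credit score 817 ≥ 645; Total monthly debts = (195 + 2,540 + 1,090) = 3,825. DTI = 3,825/9,850 = 38.8% ≤ 40%
LTV = 7,400/8,500 = 87.1% ≤ 115%
Score 817 is in the 760+ band; LTV 87.1% is in the ≤89% band → 5.25%.

5.25%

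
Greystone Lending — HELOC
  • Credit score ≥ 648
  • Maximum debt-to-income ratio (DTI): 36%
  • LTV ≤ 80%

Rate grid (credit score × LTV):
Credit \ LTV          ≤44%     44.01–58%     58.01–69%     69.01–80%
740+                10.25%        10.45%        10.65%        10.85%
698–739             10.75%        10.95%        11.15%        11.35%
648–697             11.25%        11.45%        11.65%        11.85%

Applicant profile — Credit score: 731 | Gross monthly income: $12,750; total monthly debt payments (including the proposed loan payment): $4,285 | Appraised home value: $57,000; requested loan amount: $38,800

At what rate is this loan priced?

11.15%

Credit score 731 ≥ 648; DTI: 4,285 ÷ 12,750 = 33.6%, within the 36% cap
LTV = 38,800/57,000 = 68.1% ≤ 80%
Score 731 is in the 698–739 band; LTV 68.1% is in the 58.01–69% band → 11.15%.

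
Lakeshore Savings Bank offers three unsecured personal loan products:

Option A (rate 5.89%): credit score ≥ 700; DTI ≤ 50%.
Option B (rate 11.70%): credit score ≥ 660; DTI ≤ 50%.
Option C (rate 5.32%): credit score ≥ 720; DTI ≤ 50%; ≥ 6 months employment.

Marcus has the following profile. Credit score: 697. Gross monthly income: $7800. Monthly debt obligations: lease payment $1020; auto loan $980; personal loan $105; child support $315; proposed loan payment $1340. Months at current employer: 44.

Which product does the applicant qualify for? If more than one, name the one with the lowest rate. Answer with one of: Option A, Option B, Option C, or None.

Total debts = (1,020 + 980 + 105 + 315 + 1,340) = 3,760; DTI = 3,760/7,800 = 48.2%.
Option A: score 697 < 700; DTI 48.2% ≤ 50% → does not qualify.
Option B: score 697 ≥ 660; DTI 48.2% ≤ 50% → qualifies.
Option C: score 697 < 720; DTI 48.2% ≤ 50%; employment 44 ≥ 6 mo → does not qualify.

Option B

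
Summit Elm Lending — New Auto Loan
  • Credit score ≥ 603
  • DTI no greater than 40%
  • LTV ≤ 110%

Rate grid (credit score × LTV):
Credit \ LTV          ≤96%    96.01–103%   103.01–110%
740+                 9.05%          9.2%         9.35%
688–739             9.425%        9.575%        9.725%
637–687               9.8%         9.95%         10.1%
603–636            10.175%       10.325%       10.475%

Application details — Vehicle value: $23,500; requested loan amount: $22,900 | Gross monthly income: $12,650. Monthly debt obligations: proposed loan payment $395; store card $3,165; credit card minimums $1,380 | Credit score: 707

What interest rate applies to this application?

9.575%

Credit score 707 ≥ 603; Total monthly debts = (395 + 3,165 + 1,380) = 4,940. DTI: 4,940 ÷ 12,650 = 39.1%, within the 40% cap
LTV: 22,900 ÷ 23,500 = 97.4%, within 110% cap
Score 707 is in the 688–739 band; LTV 97.4% is in the 96.01–103% band → 9.575%.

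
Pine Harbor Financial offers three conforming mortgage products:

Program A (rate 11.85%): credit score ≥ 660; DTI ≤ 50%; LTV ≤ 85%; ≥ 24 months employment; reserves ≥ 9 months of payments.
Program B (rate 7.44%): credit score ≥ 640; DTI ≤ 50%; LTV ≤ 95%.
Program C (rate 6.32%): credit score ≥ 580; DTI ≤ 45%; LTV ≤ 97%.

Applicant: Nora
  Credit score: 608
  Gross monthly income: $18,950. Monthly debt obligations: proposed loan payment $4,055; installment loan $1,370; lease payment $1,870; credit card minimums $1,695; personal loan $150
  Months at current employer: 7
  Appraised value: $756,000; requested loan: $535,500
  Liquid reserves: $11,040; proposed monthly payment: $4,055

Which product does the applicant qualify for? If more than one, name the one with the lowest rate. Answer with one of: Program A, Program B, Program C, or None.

Total debts = (4,055 + 1,370 + 1,870 + 1,695 + 150) = 9,140; DTI = 9,140/18,950 = 48.2%.
LTV = 535,500/756,000 = 70.8%.
Reserves = 11,040/4,055 = 2.7 months.
Program A: score 608 < 660; DTI 48.2% ≤ 50%; LTV 70.8% ≤ 85%; employment 7 < 24 mo; reserves 2.7 < 9 mo → does not qualify.
Program B: score 608 < 640; DTI 48.2% ≤ 50%; LTV 70.8% ≤ 95% → does not qualify.
Program C: score 608 ≥ 580; DTI 48.2% > 45%; LTV 70.8% ≤ 97% → does not qualify.

None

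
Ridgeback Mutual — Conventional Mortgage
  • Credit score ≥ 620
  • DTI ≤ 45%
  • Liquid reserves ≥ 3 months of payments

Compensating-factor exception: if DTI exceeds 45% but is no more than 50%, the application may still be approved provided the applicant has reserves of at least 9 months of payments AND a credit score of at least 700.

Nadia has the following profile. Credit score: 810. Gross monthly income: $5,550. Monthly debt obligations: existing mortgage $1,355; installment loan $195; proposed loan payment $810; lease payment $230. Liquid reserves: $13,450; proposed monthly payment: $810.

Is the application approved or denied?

Credit score 810 ≥ 620 (meets base)
Total debts = (1,355 + 195 + 810 + 230) = 2,590. DTI = 2,590/5,550 = 46.7% > 45% — standard DTI limit exceeded.
Reserves = 13,450/810 = 16.6 months ≥ 3
DTI 46.7% is within the 45%–50% exception band; checking compensating factors.
Reserves 16.6 ≥ 9 months; credit score 810 ≥ 700.
Both override conditions satisfied; DTI exception granted.

Approved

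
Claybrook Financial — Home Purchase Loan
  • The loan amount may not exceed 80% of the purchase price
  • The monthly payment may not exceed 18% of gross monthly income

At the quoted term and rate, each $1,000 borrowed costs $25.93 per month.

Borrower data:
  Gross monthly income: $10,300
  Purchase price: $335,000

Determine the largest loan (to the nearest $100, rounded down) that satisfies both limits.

$71,500

Payment cap: 18% × $10,300 = $1,854/month.
At $25.93 per $1,000, that supports 1,854/25.93 × 1,000 ≈ $71,500 → $71,500.
LTV cap: 80% × $335,000 = $268,000 → $268,000.
Binding constraint: payment-to-income.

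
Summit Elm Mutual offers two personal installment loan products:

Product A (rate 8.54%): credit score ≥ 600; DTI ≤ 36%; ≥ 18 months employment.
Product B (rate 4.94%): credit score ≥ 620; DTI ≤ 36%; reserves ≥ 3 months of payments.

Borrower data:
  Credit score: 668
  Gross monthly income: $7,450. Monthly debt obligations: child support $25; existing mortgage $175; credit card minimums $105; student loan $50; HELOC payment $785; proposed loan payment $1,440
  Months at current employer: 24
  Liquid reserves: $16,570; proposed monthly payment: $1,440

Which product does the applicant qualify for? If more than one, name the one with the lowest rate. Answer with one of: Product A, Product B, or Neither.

Total debts = (25 + 175 + 105 + 50 + 785 + 1,440) = 2,580; DTI = 2,580/7,450 = 34.6%.
Reserves = 16,570/1,440 = 11.5 months.
Product A: score 668 ≥ 600; DTI 34.6% ≤ 36%; employment 24 ≥ 18 mo → qualifies.
Product B: score 668 ≥ 620; DTI 34.6% ≤ 36%; reserves 11.5 ≥ 3 mo → qualifies.
Qualifying: Product A, Product B. Lowest rate is 4.94% → Product B.

Product B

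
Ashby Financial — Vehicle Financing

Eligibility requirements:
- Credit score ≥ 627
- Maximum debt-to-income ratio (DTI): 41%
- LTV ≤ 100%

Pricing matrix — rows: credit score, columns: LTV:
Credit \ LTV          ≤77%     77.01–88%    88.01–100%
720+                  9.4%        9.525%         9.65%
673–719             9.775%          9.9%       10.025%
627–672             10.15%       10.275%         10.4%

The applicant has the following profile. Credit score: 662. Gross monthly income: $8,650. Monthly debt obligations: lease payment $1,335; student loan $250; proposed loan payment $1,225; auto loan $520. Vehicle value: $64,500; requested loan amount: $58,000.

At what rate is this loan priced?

Credit score 662 ≥ 627; Total monthly debts = (1,335 + 250 + 1,225 + 520) = 3,330. Debt-to-income = 3,330/8,650 = 38.5% — meets 41% limit
LTV = 58,000/64,500 = 89.9% ≤ 100%
Credit 662 → row 627–672; LTV 89.9% → column 88.01–100%. Grid cell → 10.4%.

10.4%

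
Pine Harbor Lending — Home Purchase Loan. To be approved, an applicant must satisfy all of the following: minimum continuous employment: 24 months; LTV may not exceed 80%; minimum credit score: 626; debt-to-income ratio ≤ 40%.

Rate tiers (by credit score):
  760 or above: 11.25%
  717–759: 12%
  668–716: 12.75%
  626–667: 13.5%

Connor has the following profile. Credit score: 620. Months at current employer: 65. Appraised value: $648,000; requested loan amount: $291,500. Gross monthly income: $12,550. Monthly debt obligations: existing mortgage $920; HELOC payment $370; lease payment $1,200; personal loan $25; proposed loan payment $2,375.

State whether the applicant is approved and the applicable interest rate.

Credit score 620 < 626 (below minimum)
Total monthly debts = (920 + 370 + 1,200 + 25 + 2,375) = 4,890. DTI = 4,890/12,550 = 39% ≤ 40%
LTV: 291,500 ÷ 648,000 = 45%, within 80% cap
Employment 65 ≥ 24 months
Not all requirements met → denied.

Denied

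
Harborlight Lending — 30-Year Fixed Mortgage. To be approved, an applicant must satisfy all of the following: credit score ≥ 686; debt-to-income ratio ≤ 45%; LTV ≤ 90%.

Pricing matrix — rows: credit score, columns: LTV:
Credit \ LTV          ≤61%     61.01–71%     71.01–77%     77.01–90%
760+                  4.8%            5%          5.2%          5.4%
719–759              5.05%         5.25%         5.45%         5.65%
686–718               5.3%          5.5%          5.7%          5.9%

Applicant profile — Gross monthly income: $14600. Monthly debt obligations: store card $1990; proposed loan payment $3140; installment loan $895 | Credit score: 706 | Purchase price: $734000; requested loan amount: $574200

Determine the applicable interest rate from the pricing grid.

Credit score 706 ≥ 686; Total monthly debts = (1,990 + 3,140 + 895) = 6,025. Debt-to-income = 6,025/14,600 = 41.3% — meets 45% limit
LTV: 574,200 ÷ 734,000 = 78.2%, within 90% cap
Score 706 is in the 686–718 band; LTV 78.2% is in the 77.01–90% band → 5.9%.

5.9%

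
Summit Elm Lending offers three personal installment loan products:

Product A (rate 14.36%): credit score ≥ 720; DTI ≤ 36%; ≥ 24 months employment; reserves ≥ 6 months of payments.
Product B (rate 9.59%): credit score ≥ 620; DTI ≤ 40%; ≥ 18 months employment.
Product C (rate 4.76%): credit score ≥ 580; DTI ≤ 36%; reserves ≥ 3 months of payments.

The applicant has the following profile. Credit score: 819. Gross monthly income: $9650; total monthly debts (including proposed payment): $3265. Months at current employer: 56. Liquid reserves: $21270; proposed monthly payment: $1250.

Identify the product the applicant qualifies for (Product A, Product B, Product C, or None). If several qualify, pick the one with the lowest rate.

DTI = 3,265/9,650 = 33.8%.
Reserves = 21,270/1,250 = 17.0 months.
Product A: score 819 ≥ 720; DTI 33.8% ≤ 36%; employment 56 ≥ 24 mo; reserves 17.0 ≥ 6 mo → qualifies.
Product B: score 819 ≥ 620; DTI 33.8% ≤ 40%; employment 56 ≥ 18 mo → qualifies.
Product C: score 819 ≥ 580; DTI 33.8% ≤ 36%; reserves 17.0 ≥ 3 mo → qualifies.
Qualifying: Product A, Product B, Product C. Lowest rate is 4.76% → Product C.

Product C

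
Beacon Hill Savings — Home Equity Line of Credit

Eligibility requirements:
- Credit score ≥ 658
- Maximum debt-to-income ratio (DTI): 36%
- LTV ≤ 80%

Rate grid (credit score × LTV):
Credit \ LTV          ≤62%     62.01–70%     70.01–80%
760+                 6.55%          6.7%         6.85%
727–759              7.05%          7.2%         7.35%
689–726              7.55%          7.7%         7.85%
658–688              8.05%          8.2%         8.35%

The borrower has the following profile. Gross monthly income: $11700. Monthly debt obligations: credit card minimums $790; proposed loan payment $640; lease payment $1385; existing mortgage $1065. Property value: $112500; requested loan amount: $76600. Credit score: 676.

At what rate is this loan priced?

Credit score 676 ≥ 658; Total monthly debts = (790 + 640 + 1,385 + 1,065) = 3,880. DTI: 3,880 ÷ 11,700 = 33.2%, within the 36% cap
LTV: 76,600 ÷ 112,500 = 68.1%, within 80% cap
Row: 676 falls in 658–688. Column: 68.1% falls in 62.01–70%. Rate = 8.2%.

8.2%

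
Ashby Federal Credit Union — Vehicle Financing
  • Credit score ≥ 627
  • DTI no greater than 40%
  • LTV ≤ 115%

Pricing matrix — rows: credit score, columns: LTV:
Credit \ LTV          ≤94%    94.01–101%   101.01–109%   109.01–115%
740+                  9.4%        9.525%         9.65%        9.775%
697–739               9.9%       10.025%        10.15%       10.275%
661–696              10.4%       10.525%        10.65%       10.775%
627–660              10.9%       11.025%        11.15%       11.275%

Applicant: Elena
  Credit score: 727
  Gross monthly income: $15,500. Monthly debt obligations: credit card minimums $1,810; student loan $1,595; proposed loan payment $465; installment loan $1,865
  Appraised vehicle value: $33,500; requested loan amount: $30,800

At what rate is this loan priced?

9.9%

Credit score 727 ≥ 627; Total monthly debts = (1,810 + 1,595 + 465 + 1,865) = 5,735. DTI: 5,735 ÷ 15,500 = 37%, within the 40% cap
LTV = 30,800/33,500 = 91.9% ≤ 115%
Row: 727 falls in 697–739. Column: 91.9% falls in ≤94%. Rate = 9.9%.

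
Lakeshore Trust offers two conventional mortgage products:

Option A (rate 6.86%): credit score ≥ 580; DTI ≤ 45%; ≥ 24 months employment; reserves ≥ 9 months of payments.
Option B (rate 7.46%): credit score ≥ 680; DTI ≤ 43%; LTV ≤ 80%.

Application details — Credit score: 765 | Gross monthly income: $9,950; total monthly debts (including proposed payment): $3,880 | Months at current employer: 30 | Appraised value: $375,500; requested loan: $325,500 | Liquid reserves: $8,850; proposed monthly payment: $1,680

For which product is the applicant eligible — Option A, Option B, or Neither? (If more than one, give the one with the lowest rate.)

DTI = 3,880/9,950 = 39%.
LTV = 325,500/375,500 = 86.7%.
Reserves = 8,850/1,680 = 5.3 months.
Option A: score 765 ≥ 580; DTI 39% ≤ 45%; employment 30 ≥ 24 mo; reserves 5.3 < 9 mo → does not qualify.
Option B: score 765 ≥ 680; DTI 39% ≤ 43%; LTV 86.7% > 80% → does not qualify.

Neither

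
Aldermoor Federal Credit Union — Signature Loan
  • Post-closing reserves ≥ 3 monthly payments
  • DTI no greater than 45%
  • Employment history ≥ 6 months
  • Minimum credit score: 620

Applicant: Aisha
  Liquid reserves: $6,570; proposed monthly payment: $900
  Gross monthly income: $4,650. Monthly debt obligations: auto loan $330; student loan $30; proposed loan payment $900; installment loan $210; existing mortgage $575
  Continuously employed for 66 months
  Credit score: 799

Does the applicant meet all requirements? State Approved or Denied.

Reserves: 6,570 ÷ 900 = 7.3 months (meets 3-month minimum)
Total monthly debts = (330 + 30 + 900 + 210 + 575) = 2,045. DTI = 2,045/4,650 = 44% ≤ 45%
Employment 66 ≥ 6 months
Credit score 799 ≥ 620 (meets)
All criteria satisfied.

Approved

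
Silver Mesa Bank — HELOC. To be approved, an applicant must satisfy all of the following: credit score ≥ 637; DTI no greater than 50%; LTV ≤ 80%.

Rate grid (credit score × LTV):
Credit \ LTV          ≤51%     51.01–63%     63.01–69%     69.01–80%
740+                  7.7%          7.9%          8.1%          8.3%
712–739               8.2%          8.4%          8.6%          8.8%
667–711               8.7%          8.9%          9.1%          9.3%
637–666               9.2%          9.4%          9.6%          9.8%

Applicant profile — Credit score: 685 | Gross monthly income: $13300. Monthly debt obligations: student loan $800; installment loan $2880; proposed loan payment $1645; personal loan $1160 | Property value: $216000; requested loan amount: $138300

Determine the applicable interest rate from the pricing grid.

Credit score 685 ≥ 637; Total monthly debts = (800 + 2,880 + 1,645 + 1,160) = 6,485. DTI = 6,485/13,300 = 48.8% ≤ 50%
LTV: 138,300 ÷ 216,000 = 64%, within 80% cap
Row: 685 falls in 667–711. Column: 64% falls in 63.01–69%. Rate = 9.1%.

9.1%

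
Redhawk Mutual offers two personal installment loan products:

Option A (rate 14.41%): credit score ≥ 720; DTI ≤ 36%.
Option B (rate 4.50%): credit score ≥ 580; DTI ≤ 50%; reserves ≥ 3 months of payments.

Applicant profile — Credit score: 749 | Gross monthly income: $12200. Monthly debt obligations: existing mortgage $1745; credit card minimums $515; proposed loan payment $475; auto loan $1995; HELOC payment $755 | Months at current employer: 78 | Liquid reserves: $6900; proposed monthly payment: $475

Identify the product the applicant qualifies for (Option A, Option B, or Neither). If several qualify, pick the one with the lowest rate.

Option B

Total debts = (1,745 + 515 + 475 + 1,995 + 755) = 5,485; DTI = 5,485/12,200 = 45%.
Reserves = 6,900/475 = 14.5 months.
Option A: score 749 ≥ 720; DTI 45% > 36% → does not qualify.
Option B: score 749 ≥ 580; DTI 45% ≤ 50%; reserves 14.5 ≥ 3 mo → qualifies.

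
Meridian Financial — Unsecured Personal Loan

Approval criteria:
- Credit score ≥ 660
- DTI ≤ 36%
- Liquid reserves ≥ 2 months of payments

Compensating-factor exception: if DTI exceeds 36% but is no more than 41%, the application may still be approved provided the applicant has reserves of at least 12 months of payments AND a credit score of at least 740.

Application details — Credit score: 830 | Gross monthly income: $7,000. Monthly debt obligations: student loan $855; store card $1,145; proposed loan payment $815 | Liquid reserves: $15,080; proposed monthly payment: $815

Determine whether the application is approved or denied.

Approved

Credit score 830 ≥ 660 (meets base)
Total debts = (855 + 1,145 + 815) = 2,815. DTI: 2,815 ÷ 7,000 = 40.2%, over the 36% base limit.
Reserves: 15,080 ÷ 815 = 18.5 months (meets 2-month minimum)
40.2% falls in the override range (36%–41%), so the compensating-factor test applies.
Reserves 18.5 ≥ 12 months; credit score 830 ≥ 740.
Both override conditions satisfied; DTI exception granted.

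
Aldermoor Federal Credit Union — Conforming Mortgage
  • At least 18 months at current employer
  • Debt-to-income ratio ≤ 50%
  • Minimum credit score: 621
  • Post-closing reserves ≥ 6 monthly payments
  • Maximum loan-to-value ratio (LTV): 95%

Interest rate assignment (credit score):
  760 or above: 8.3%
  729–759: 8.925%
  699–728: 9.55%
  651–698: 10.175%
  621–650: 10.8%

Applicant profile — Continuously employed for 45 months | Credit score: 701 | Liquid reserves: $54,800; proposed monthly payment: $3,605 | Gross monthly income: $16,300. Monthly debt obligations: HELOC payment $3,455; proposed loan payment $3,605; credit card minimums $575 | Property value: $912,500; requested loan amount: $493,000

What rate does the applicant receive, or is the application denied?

Credit score 701 ≥ 621 (meets minimum)
Reserves = 54,800/3,605 = 15.2 months ≥ 6
Employment 45 ≥ 18 months
Total monthly debts = (3,455 + 3,605 + 575) = 7,635. DTI: 7,635 ÷ 16,300 = 46.8%, within the 50% cap
LTV = 493,000/912,500 = 54% ≤ 95%
All requirements met. Score 701 falls in the 699–728 tier → 9.55%.

Approved at 9.55%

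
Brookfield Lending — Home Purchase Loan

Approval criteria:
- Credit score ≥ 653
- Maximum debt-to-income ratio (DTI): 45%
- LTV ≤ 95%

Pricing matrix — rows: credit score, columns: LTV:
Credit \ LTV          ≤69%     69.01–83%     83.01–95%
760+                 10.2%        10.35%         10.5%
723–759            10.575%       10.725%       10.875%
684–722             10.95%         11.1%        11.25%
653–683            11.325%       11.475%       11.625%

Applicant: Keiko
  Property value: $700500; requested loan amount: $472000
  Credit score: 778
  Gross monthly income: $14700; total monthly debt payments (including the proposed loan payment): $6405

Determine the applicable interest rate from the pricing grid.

Credit score 778 ≥ 653; DTI = 6,405/14,700 = 43.6% ≤ 45%
LTV: 472,000 ÷ 700,500 = 67.4%, within 95% cap
Row: 778 falls in 760+. Column: 67.4% falls in ≤69%. Rate = 10.2%.

10.2%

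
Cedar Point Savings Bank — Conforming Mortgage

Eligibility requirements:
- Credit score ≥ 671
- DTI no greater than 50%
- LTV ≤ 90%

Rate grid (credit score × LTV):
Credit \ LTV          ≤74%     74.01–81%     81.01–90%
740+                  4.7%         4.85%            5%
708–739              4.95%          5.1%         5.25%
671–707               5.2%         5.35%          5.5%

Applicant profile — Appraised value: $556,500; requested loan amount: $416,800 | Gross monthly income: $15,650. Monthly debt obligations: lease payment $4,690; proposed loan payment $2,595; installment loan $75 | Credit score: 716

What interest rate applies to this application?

Credit score 716 ≥ 671; Total monthly debts = (4,690 + 2,595 + 75) = 7,360. DTI = 7,360/15,650 = 47% ≤ 50%
Loan-to-value = 416,800/556,500 = 74.9% — pass (90% max)
Credit 716 → row 708–739; LTV 74.9% → column 74.01–81%. Grid cell → 5.1%.

5.1%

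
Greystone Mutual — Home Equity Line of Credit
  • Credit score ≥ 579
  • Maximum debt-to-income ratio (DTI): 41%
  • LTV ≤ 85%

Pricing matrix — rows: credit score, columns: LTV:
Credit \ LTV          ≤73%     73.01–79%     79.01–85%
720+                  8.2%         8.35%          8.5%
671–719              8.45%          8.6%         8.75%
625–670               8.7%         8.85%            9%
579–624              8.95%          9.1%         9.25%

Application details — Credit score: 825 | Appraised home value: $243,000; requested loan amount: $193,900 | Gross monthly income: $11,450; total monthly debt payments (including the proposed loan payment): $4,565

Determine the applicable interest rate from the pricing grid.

8.5%

Credit score 825 ≥ 579; DTI = 4,565/11,450 = 39.9% ≤ 41%
LTV: 193,900 ÷ 243,000 = 79.8%, within 85% cap
Credit 825 → row 720+; LTV 79.8% → column 79.01–85%. Grid cell → 8.5%.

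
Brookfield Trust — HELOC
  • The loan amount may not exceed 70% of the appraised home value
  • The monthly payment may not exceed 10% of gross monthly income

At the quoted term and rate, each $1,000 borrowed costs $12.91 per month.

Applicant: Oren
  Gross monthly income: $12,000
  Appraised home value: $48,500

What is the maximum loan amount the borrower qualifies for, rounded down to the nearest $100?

$33,900

Payment cap: 10% × $12,000 = $1,200/month.
At $12.91 per $1,000, that supports 1,200/12.91 × 1,000 ≈ $92,951 → $92,900.
LTV cap: 70% × $48,500 = $33,950 → $33,900.
Binding constraint: loan-to-value.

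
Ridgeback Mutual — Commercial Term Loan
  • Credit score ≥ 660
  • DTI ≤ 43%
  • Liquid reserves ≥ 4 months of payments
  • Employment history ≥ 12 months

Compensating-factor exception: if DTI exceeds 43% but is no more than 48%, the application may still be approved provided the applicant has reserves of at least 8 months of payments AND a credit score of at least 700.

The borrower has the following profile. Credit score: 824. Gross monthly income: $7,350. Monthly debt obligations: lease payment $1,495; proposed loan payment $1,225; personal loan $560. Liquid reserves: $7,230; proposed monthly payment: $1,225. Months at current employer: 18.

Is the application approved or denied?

Credit score 824 ≥ 660 (meets base)
Total debts = (1,495 + 1,225 + 560) = 3,280. DTI: 3,280 ÷ 7,350 = 44.6%, over the 43% base limit.
Reserves: 7,230 ÷ 1,225 = 5.9 months (meets 4-month minimum)
Employment 18 ≥ 12 months
44.6% falls in the override range (43%–48%), so the compensating-factor test applies.
Override check — reserves: 5.9 mo (short of 8); score: 824 (ok).
Override conditions not both satisfied; exception does not apply.

Denied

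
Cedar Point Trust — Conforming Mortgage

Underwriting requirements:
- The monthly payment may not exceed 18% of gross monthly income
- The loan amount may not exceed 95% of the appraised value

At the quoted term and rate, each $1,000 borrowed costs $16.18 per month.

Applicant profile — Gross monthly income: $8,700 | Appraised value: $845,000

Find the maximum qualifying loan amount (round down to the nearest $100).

$96,700

Payment cap: 18% × $8,700 = $1,566/month.
At $16.18 per $1,000, that supports 1,566/16.18 × 1,000 ≈ $96,786 → $96,700.
LTV cap: 95% × $845,000 = $802,750 → $802,700.
Binding constraint: payment-to-income.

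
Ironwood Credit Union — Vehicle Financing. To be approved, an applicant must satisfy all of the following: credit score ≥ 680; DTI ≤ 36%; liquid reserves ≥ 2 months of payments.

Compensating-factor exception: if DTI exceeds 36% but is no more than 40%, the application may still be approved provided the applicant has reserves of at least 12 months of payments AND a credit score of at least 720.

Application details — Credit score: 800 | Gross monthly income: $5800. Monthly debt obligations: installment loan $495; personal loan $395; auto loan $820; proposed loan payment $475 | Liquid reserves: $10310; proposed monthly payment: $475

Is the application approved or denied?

Approved

Credit score 800 ≥ 680 (meets base)
Total debts = (495 + 395 + 820 + 475) = 2,185. DTI: 2,185 ÷ 5,800 = 37.7%, over the 36% base limit.
Liquid reserves cover 10,310/475 = 21.7 months — ≥ 2 required
DTI 37.7% is within the 36%–40% exception band; checking compensating factors.
Override check — reserves: 21.7 mo (ok); score: 800 (ok).
Both override conditions satisfied; DTI exception granted.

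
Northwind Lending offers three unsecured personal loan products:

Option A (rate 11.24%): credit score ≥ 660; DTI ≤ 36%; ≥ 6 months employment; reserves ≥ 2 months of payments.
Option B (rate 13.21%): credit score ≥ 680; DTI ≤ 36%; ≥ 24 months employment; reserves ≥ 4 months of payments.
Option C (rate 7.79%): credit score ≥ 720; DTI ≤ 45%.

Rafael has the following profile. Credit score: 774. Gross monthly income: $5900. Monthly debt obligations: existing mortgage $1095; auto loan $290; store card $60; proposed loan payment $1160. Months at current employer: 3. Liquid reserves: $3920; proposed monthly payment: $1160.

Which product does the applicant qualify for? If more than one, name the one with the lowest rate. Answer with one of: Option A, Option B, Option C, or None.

Total debts = (1,095 + 290 + 60 + 1,160) = 2,605; DTI = 2,605/5,900 = 44.2%.
Reserves = 3,920/1,160 = 3.4 months.
Option A: score 774 ≥ 660; DTI 44.2% > 36%; employment 3 < 6 mo; reserves 3.4 ≥ 2 mo → does not qualify.
Option B: score 774 ≥ 680; DTI 44.2% > 36%; employment 3 < 24 mo; reserves 3.4 < 4 mo → does not qualify.
Option C: score 774 ≥ 720; DTI 44.2% ≤ 45% → qualifies.

Option C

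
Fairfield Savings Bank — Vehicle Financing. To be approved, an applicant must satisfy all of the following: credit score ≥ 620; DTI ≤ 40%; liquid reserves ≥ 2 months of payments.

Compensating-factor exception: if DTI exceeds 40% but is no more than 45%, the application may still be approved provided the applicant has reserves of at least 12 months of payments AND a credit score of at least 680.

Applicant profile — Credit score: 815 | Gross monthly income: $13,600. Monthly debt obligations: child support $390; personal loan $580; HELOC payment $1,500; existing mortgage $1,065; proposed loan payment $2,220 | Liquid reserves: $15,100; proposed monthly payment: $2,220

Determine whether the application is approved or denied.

Denied

Credit score 815 ≥ 620 (meets base)
Total debts = (390 + 580 + 1,500 + 1,065 + 2,220) = 5,755. DTI: 5,755 ÷ 13,600 = 42.3%, over the 40% base limit.
Reserves: 15,100 ÷ 2,220 = 6.8 months (meets 2-month minimum)
DTI 42.3% is within the 40%–45% exception band; checking compensating factors.
Override check — reserves: 6.8 mo (short of 12); score: 815 (ok).
Compensating-factor requirement not fully met.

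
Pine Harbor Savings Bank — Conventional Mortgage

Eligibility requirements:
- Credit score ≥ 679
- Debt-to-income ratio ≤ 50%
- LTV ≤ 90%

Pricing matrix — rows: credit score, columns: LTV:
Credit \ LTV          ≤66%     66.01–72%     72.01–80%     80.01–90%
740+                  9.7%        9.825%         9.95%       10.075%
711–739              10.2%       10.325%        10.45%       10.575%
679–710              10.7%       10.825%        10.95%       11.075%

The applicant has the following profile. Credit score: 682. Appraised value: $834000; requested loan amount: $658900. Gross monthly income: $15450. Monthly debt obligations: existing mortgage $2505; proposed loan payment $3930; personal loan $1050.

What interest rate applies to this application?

10.95%

Credit score 682 ≥ 679; Total monthly debts = (2,505 + 3,930 + 1,050) = 7,485. DTI: 7,485 ÷ 15,450 = 48.4%, within the 50% cap
LTV: 658,900 ÷ 834,000 = 79%, within 90% cap
Score 682 is in the 679–710 band; LTV 79% is in the 72.01–80% band → 10.95%.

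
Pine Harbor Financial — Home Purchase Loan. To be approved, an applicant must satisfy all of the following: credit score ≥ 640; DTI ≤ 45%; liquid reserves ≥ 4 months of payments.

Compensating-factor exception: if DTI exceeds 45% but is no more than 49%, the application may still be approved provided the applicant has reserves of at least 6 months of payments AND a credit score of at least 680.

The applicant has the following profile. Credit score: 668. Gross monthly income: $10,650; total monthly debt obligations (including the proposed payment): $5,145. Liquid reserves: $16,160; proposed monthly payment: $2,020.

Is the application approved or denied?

Denied

Credit score 668 ≥ 640 (meets base)
DTI: 5,145 ÷ 10,650 = 48.3%, over the 45% base limit.
Reserves: 16,160 ÷ 2,020 = 8.0 months (meets 4-month minimum)
48.3% falls in the override range (45%–49%), so the compensating-factor test applies.
Override check — reserves: 8.0 mo (ok); score: 668 (below 680).
Override conditions not both satisfied; exception does not apply.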